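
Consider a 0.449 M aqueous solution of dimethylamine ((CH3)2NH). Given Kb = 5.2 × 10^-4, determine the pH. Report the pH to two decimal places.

(CH3)2NH + H2O ⇌ (CH3)2NH2+ + OH-
From the ICE table, Kb = [OH-]²/(0.449 − [OH-]) = 5.2 × 10^-4.
Since Kb ≪ C₀, [OH-] ≈ √(Kb·C₀) = 1.53 × 10^-2 M.
pOH = 1.82, so pH = 14.00 − pOH = 12.18

pH = 12.18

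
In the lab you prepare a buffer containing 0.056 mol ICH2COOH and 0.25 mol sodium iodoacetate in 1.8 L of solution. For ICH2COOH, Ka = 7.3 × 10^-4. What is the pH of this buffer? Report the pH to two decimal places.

pH = 3.79

pKa = −log(7.3 × 10^-4) = 3.137
pH = pKa + log([A⁻]/[HA]) = 3.137 + log(0.25/0.056)
pH = 3.137 + (+0.650) = 3.79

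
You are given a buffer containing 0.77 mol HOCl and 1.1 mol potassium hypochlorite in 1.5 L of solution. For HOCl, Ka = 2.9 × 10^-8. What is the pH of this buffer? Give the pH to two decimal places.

pH = 7.69

pKa = −log(2.9 × 10^-8) = 7.538
Using pH = pKa + log([base]/[acid]) with [base]/[acid] = 1.1/0.77:
pH = 7.538 + (+0.155) = 7.69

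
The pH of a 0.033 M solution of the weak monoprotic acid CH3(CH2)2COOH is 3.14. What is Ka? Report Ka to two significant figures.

[H+] = 10^(-3.14) = 7.24 × 10^-4 M
At equilibrium [HA] = 0.033 − 7.24 × 10^-4 = 3.23 × 10^-2 M
Ka = [H+][A-]/[HA] = (7.24 × 10^-4)² / 3.23 × 10^-2 = 1.6 × 10^-5

Ka = 1.6 × 10^-5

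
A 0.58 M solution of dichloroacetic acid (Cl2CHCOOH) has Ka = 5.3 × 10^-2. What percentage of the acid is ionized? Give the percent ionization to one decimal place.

26.0%

Cl2CHCOOH ⇌ Cl2CHCOO- + H+; let x = [H+] at equilibrium.
Solve x² + 0.053x − 0.0307 = 0 → x = 1.51 × 10^-1 M
Fraction ionized = 1.51 × 10^-1 / 0.58 = 0.2603 → 26.0%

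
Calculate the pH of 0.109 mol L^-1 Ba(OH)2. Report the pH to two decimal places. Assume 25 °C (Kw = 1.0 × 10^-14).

pH = 13.34

Ba(OH)2 is a strong base (each formula unit releases 2 OH-); [OH-] = 0.218 M.
pOH = -log(0.218) = 0.66
pH = 14.00 - 0.66 = 13.34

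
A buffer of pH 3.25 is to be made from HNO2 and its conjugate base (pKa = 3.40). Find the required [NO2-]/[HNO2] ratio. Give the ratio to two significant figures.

pH = pKa + log(r) ⇒ log(r) = 3.25 − 3.40 = -0.15
r = [NO2-]/[HNO2] = 10^(-0.15) = 0.708

ratio = 0.71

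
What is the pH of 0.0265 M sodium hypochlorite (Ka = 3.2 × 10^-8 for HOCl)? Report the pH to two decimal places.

pH = 9.96

OCl- is the conjugate base of the weak acid HOCl.
Kb = Kw/Ka = 1.0×10^-14 / 3.2 × 10^-8 = 3.12 × 10^-7
From the ICE table, Kb = x²/(0.0265 − x) = 3.12 × 10^-7.
Assume x ≪ 0.0265: x ≈ √(3.12 × 10^-7 × 0.0265) = 9.09 × 10^-5 M
(x/C₀ = 0.34% < 5%, so the approximation holds.)
pOH = −log(9.09 × 10^-5) = 4.04; pH = 14.00 − 4.04 = 9.96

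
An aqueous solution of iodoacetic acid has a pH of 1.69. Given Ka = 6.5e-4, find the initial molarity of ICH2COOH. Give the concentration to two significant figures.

[H+] = 10^(-1.69) = 2.04 × 10^-2 M = x
Ka = x²/(C₀ − x) ⇒ C₀ = x + x²/Ka
C₀ = 2.04 × 10^-2 + (2.04 × 10^-2)²/(6.5 × 10^-4) = 6.61 × 10^-1 M

C₀ = 6.6 × 10^-1 M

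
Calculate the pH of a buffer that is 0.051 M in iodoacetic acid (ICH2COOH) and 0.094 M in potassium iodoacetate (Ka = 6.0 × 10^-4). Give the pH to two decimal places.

pH = 3.49

pKa = −log(6.0 × 10^-4) = 3.222
pH = pKa + log([A⁻]/[HA]) = 3.222 + log(0.094/0.051)
pH = 3.222 + (+0.266) = 3.49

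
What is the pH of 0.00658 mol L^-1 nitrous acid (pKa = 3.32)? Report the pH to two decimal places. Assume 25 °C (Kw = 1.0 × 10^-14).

HNO2 ⇌ NO2- + H+
Ka = 10^(−3.32) = 4.79 × 10^-4
From the ICE table, Ka = [H+]²/(0.00658 − [H+]) = 4.79 × 10^-4.
The 5% rule fails; solving [H+]² + Ka·[H+] − Ka·C₀ = 0 exactly:
[H+] = (−Ka + √(Ka² + 4·Ka·C₀))/2 = 1.55 × 10^-3 M
pH = −log[H+] = −log(1.55 × 10^-3) = 2.81

pH = 2.81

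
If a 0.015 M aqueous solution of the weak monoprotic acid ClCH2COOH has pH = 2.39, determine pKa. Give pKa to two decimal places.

pKa = 2.82

[H+] = 10^(-2.39) = 4.07 × 10^-3 M
At equilibrium [HA] = 0.015 − 4.07 × 10^-3 = 1.09 × 10^-2 M
Ka = [H+][A-]/[HA] = (4.07 × 10^-3)² / 1.09 × 10^-2 = 1.52 × 10^-3
pKa = -log(1.52 × 10^-3) = 2.82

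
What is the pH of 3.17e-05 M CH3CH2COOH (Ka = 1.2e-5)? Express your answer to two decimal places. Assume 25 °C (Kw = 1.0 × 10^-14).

CH3CH2COOH ⇌ CH3CH2COO- + H+
From the ICE table, Ka = [H+]²/(3.17e-05 − [H+]) = 1.2 × 10^-5.
[H+] is not negligible relative to C₀; solve [H+]² + 1.2e-05·[H+] − 3.8e-10 = 0.
[H+] = [−1.2e-05 + √(1.2e-05² + 1.52e-09)]/2 = 1.44 × 10^-5 M
pH = −log[H+] = −log(1.44 × 10^-5) = 4.84

pH = 4.84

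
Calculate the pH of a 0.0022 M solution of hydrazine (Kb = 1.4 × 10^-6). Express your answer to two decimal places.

N2H4 + H2O ⇌ N2H5+ + OH-
Kb = [OH-]²/(0.0022 − [OH-]) = 1.4 × 10^-6
Assume [OH-] ≪ 0.0022: [OH-] ≈ √(1.4 × 10^-6 × 0.0022) = 5.55 × 10^-5 M
pOH = −log(5.55 × 10^-5) = 4.26; pH = 14.00 − 4.26 = 9.74

pH = 9.74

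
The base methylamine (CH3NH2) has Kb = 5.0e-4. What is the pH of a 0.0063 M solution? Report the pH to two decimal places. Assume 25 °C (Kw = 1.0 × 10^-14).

CH3NH2 + H2O ⇌ CH3NH3+ + OH-
Kb = [OH-]²/(0.0063 − [OH-]) = 5.0 × 10^-4
The 5% rule fails; solving [OH-]² + Kb·[OH-] − Kb·C₀ = 0 exactly:
[OH-] = (−Kb + √(Kb² + 4·Kb·C₀))/2 = 1.54 × 10^-3 M
pOH = 2.81, so pH = 14.00 − pOH = 11.19

pH = 11.19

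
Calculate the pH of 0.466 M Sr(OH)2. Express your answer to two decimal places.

Sr(OH)2 is a strong base (each formula unit releases 2 OH-); [OH-] = 0.932 M.
pOH = -log(0.932) = 0.03
pH = 14.00 - 0.03 = 13.97

pH = 13.97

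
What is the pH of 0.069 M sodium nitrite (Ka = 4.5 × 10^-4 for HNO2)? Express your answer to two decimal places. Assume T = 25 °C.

NO2- is the conjugate base of the weak acid HNO2.
Kb = Kw/Ka = 1.0×10^-14 / 4.5 × 10^-4 = 2.22 × 10^-11
Let x = [OH-] at equilibrium. Kb = x²/(0.069 − x).
Neglecting x in the denominator: x = √(2.22 × 10^-11 × 0.069) = 1.24 × 10^-6 M
pOH = 5.91, so pH = 14.00 − pOH = 8.09

pH = 8.09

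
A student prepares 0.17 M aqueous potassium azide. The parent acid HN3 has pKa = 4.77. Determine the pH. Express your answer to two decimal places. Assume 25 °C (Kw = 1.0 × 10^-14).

N3- is the conjugate base of the weak acid HN3.
Ka = 10^(−4.77) = 1.70 × 10^-5
Kb = Kw/Ka = 1.0×10^-14 / 1.70 × 10^-5 = 5.88 × 10^-10
Kb = [OH-]²/(0.17 − [OH-]) = 5.88 × 10^-10
Since Kb ≪ C₀, [OH-] ≈ √(Kb·C₀) = 1.00 × 10^-5 M.
([OH-]/C₀ = 0.0059% < 5%, so the approximation holds.)
pOH = 5.00, so pH = 14.00 − pOH = 9.00

pH = 9.00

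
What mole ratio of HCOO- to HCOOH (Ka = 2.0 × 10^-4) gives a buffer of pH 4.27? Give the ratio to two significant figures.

pKa = -log(2.0 × 10^-4) = 3.699
pH = pKa + log(r) ⇒ log(r) = 4.27 − 3.699 = +0.571
r = [HCOO-]/[HCOOH] = 10^(+0.571) = 3.72

ratio = 3.7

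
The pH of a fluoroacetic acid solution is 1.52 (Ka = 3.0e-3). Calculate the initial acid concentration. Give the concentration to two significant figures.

C₀ = 3.3 × 10^-1 M

[H+] = 10^(-1.52) = 3.02 × 10^-2 M = x
Ka = x²/(C₀ − x) ⇒ C₀ = x + x²/Ka
C₀ = 3.02 × 10^-2 + (3.02 × 10^-2)²/(3.0 × 10^-3) = 3.34 × 10^-1 M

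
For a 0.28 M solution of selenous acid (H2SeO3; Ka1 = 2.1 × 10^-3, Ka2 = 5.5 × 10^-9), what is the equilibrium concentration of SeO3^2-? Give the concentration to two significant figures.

First ionization gives [H+] ≈ [HSeO3-] = 2.32 × 10^-2 M.
Second step: Ka2 = [H+][SeO3^2-]/[HSeO3-] ≈ [SeO3^2-] (since [H+] ≈ [HSeO3-]).
So [SeO3^2-] ≈ Ka2.

5.5 × 10^-9 M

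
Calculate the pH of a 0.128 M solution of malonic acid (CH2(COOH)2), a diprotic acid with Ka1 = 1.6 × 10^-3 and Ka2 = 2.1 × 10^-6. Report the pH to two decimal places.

pH = 1.87

Ka1 ≫ Ka2, so treat the first dissociation as the only significant source of H+.
Ka1 = x²/(0.128 − x) = 1.6 × 10^-3
Solving the quadratic: x = (−Ka1 + √(Ka1² + 4·Ka1·C₀))/2 = 1.35 × 10^-2 M
pH = −log(1.35 × 10^-2) = 1.87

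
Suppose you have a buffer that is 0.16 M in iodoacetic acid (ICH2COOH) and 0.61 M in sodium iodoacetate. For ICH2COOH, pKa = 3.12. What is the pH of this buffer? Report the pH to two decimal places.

pH = 3.70

Using pH = pKa + log([base]/[acid]) with [base]/[acid] = 0.61/0.16:
pH = 3.12 + (+0.581) = 3.70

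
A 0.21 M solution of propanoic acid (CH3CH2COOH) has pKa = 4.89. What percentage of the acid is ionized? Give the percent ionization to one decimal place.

CH3CH2COOH ⇌ CH3CH2COO- + H+; let x = [H+] at equilibrium.
Ka = 10^(−4.89) = 1.29 × 10^-5
x ≈ √(Ka·C₀) = √(1.29 × 10^-5 × 0.21) = 1.65 × 10^-3 M
Fraction ionized = 1.65 × 10^-3 / 0.21 = 0.0079 → 0.8%

0.8%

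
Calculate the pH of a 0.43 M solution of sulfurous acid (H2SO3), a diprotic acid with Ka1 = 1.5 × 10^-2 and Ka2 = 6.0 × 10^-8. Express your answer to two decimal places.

pH = 1.14

Ka1 ≫ Ka2, so treat the first dissociation as the only significant source of H+.
Ka1 = x²/(0.43 − x) = 1.5 × 10^-2
Solving the quadratic: x = (−Ka1 + √(Ka1² + 4·Ka1·C₀))/2 = 7.32 × 10^-2 M
pH = −log(7.32 × 10^-2) = 1.14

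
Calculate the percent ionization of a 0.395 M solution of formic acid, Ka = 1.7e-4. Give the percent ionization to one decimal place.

HCOOH ⇌ HCOO- + H+; let x = [H+] at equilibrium.
x ≈ √(Ka·C₀) = √(1.7 × 10^-4 × 0.395) = 8.19 × 10^-3 M
Fraction ionized = 8.19 × 10^-3 / 0.395 = 0.0207 → 2.1%

2.1%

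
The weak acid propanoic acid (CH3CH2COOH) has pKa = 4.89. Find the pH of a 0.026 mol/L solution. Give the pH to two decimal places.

CH3CH2COOH ⇌ CH3CH2COO- + H+
Ka = 10^(−4.89) = 1.29 × 10^-5
From the ICE table, Ka = [H+]²/(0.026 − [H+]) = 1.29 × 10^-5.
Since Ka ≪ C₀, [H+] ≈ √(Ka·C₀) = 5.79 × 10^-4 M.
pH = −log(5.79 × 10^-4) = 3.24

pH = 3.24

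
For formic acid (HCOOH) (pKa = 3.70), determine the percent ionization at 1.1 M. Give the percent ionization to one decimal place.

1.3%

HCOOH ⇌ HCOO- + H+; let x = [H+] at equilibrium.
Ka = 10^(−3.70) = 2.00 × 10^-4
x ≈ √(Ka·C₀) = √(2.00 × 10^-4 × 1.1) = 1.48 × 10^-2 M
% ionization = x/C₀ × 100% = 1.48 × 10^-2/1.1 × 100% = 1.3%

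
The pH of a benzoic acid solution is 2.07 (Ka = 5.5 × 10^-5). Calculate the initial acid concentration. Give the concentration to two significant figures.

[H+] = 10^(-2.07) = 8.51 × 10^-3 M = x
Ka = x²/(C₀ − x) ⇒ C₀ = x + x²/Ka
C₀ = 8.51 × 10^-3 + (8.51 × 10^-3)²/(5.5 × 10^-5) = 1.33 M

C₀ = 1.3 M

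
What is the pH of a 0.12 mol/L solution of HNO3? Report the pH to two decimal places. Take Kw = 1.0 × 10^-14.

HNO3 is a strong acid and dissociates completely, so [H+] = 0.12 M.
pH = -log(0.12) = 0.92

pH = 0.92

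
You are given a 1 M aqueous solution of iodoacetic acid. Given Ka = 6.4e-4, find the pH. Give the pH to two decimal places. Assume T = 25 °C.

pH = 1.60

ICH2COOH ⇌ ICH2COO- + H+
From the ICE table, Ka = x²/(1 − x) = 6.4 × 10^-4.
Neglecting x in the denominator: x = √(6.4 × 10^-4 × 1) = 2.53 × 10^-2 M
Check: 2.5% ionized — well under 5%, approximation valid.
pH = −log(2.53 × 10^-2) = 1.60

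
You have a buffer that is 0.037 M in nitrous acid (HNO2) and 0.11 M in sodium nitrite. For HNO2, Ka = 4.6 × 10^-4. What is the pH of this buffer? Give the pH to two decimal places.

pKa = −log(4.6 × 10^-4) = 3.337
Using pH = pKa + log([base]/[acid]) with [base]/[acid] = 0.11/0.037:
pH = 3.337 + (+0.473) = 3.81

pH = 3.81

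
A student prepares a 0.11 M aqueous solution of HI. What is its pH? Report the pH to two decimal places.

HI is a strong acid and dissociates completely, so [H+] = 0.11 M.
pH = -log(0.11) = 0.96

pH = 0.96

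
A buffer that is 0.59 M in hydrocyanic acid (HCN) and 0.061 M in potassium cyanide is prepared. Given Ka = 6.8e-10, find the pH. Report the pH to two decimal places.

pKa = −log(6.8 × 10^-10) = 9.167
pH = pKa + log([A⁻]/[HA]) = 9.167 + log(0.061/0.59)
pH = 9.167 + (-0.986) = 8.18

pH = 8.18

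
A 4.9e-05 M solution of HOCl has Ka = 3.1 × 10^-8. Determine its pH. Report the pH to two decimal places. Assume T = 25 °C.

pH = 5.91

HOCl ⇌ OCl- + H+
Let x = [H+] at equilibrium. Ka = x²/(4.9e-05 − x).
Since Ka ≪ C₀, x ≈ √(Ka·C₀) = 1.23 × 10^-6 M.
pH = −log(1.23 × 10^-6) = 5.91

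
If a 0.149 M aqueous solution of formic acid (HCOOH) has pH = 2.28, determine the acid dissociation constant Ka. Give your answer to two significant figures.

[H+] = 10^(-2.28) = 5.25 × 10^-3 M
At equilibrium [HA] = 0.149 − 5.25 × 10^-3 = 1.44 × 10^-1 M
Ka = [H+][A-]/[HA] = (5.25 × 10^-3)² / 1.44 × 10^-1 = 1.9 × 10^-4

Ka = 1.9 × 10^-4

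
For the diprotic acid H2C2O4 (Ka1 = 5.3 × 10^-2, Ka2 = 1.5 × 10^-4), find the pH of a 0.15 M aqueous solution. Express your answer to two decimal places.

Ka1 ≫ Ka2, so treat the first dissociation as the only significant source of H+.
Ka1 = x²/(0.15 − x) = 5.3 × 10^-2
Solving the quadratic: x = (−Ka1 + √(Ka1² + 4·Ka1·C₀))/2 = 6.65 × 10^-2 M
pH = −log(6.65 × 10^-2) = 1.18

pH = 1.18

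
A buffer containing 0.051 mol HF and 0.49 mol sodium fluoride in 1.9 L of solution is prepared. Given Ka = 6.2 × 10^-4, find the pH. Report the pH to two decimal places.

pKa = −log(6.2 × 10^-4) = 3.208
Using pH = pKa + log([base]/[acid]) with [base]/[acid] = 0.49/0.051:
pH = 3.208 + (+0.983) = 4.19

pH = 4.19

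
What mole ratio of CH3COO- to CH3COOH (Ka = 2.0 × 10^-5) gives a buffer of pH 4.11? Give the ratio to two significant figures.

ratio = 0.26

pKa = -log(2.0 × 10^-5) = 4.699
pH = pKa + log(r) ⇒ log(r) = 4.11 − 4.699 = -0.589
r = [CH3COO-]/[CH3COOH] = 10^(-0.589) = 0.258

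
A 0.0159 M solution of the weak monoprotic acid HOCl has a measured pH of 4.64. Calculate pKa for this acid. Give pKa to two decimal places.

[H+] = 10^(-4.64) = 2.29 × 10^-5 M
At equilibrium [HA] = 0.0159 − 2.29 × 10^-5 = 1.59 × 10^-2 M
Ka = [H+][A-]/[HA] = (2.29 × 10^-5)² / 1.59 × 10^-2 = 3.30 × 10^-8
pKa = -log(3.30 × 10^-8) = 7.48

pKa = 7.48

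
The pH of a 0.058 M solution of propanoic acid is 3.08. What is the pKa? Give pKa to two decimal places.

pKa = 4.92

[H+] = 10^(-3.08) = 8.32 × 10^-4 M
At equilibrium [HA] = 0.058 − 8.32 × 10^-4 = 5.72 × 10^-2 M
Ka = [H+][A-]/[HA] = (8.32 × 10^-4)² / 5.72 × 10^-2 = 1.21 × 10^-5
pKa = -log(1.21 × 10^-5) = 4.92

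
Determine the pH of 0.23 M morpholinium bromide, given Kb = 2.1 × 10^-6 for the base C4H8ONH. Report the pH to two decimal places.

pH = 4.48

C4H8ONH2+ is the conjugate acid of the weak base C4H8ONH.
Ka = Kw/Kb = 1.0×10^-14 / 2.1 × 10^-6 = 4.76 × 10^-9
Ka = x²/(0.23 − x) = 4.76 × 10^-9
Assume x ≪ 0.23: x ≈ √(4.76 × 10^-9 × 0.23) = 3.31 × 10^-5 M
Check: 0.014% ionized — well under 5%, approximation valid.
pH = −log[H+] = −log(3.31 × 10^-5) = 4.48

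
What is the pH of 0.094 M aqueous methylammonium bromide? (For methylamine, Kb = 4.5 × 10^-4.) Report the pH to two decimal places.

pH = 5.84

CH3NH3+ is the conjugate acid of the weak base CH3NH2.
Ka = Kw/Kb = 1.0×10^-14 / 4.5 × 10^-4 = 2.22 × 10^-11
Ka = [H+]²/(0.094 − [H+]) = 2.22 × 10^-11
Assume [H+] ≪ 0.094: [H+] ≈ √(2.22 × 10^-11 × 0.094) = 1.44 × 10^-6 M
([H+]/C₀ = 0.0015% < 5%, so the approximation holds.)
pH = −log[H+] = −log(1.44 × 10^-6) = 5.84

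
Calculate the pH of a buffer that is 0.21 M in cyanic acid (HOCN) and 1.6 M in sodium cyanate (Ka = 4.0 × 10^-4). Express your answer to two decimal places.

pKa = −log(4.0 × 10^-4) = 3.398
Henderson–Hasselbalch: pH = pKa + log([OCN-]/[HOCN]) = 3.398 + log(1.6/0.21)
pH = 3.398 + (+0.882) = 4.28

pH = 4.28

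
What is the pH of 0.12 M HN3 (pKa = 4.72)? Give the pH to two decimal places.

HN3 ⇌ N3- + H+
Ka = 10^(−4.72) = 1.91 × 10^-5
From the ICE table, Ka = [H+]²/(0.12 − [H+]) = 1.91 × 10^-5.
Neglecting [H+] in the denominator: [H+] = √(1.91 × 10^-5 × 0.12) = 1.51 × 10^-3 M
pH = −log[H+] = −log(1.51 × 10^-3) = 2.82

pH = 2.82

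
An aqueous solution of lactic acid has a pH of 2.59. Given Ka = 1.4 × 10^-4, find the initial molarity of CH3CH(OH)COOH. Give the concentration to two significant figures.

[H+] = 10^(-2.59) = 2.57 × 10^-3 M = x
Ka = x²/(C₀ − x) ⇒ C₀ = x + x²/Ka
C₀ = 2.57 × 10^-3 + (2.57 × 10^-3)²/(1.4 × 10^-4) = 4.97 × 10^-2 M

C₀ = 5.0 × 10^-2 M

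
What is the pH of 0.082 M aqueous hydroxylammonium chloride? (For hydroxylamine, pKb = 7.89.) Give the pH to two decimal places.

pH = 3.60

NH3OH+ is the conjugate acid of the weak base NH2OH.
Kb = 10^(−7.89) = 1.29 × 10^-8
Ka = Kw/Kb = 1.0×10^-14 / 1.29 × 10^-8 = 7.75 × 10^-7
From the ICE table, Ka = [H+]²/(0.082 − [H+]) = 7.75 × 10^-7.
Neglecting [H+] in the denominator: [H+] = √(7.75 × 10^-7 × 0.082) = 2.52 × 10^-4 M
pH = −log[H+] = −log(2.52 × 10^-4) = 3.60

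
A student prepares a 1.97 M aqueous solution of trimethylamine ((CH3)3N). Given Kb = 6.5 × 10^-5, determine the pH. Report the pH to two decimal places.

(CH3)3N + H2O ⇌ (CH3)3NH+ + OH-
Kb = [OH-]²/(1.97 − [OH-]) = 6.5 × 10^-5
Since Kb ≪ C₀, [OH-] ≈ √(Kb·C₀) = 1.13 × 10^-2 M.
([OH-]/C₀ = 0.57% < 5%, so the approximation holds.)
pOH = −log(1.13 × 10^-2) = 1.95; pH = 14.00 − 1.95 = 12.05

pH = 12.05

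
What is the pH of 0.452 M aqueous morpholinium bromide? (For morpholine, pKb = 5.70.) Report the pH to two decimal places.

pH = 4.32

C4H8ONH2+ is the conjugate acid of the weak base C4H8ONH.
Kb = 10^(−5.70) = 2.00 × 10^-6
Ka = Kw/Kb = 1.0×10^-14 / 2.00 × 10^-6 = 5.00 × 10^-9
From the ICE table, Ka = [H+]²/(0.452 − [H+]) = 5.00 × 10^-9.
Neglecting [H+] in the denominator: [H+] = √(5.00 × 10^-9 × 0.452) = 4.75 × 10^-5 M
pH = −log[H+] = −log(4.75 × 10^-5) = 4.32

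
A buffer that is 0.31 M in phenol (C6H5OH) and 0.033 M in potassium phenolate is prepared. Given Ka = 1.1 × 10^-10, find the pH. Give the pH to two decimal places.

pH = 8.99

pKa = −log(1.1 × 10^-10) = 9.959
pH = pKa + log([A⁻]/[HA]) = 9.959 + log(0.033/0.31)
pH = 9.959 + (-0.973) = 8.99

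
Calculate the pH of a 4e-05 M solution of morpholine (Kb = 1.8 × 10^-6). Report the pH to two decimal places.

C4H8ONH + H2O ⇌ C4H8ONH2+ + OH-
Kb = x²/(4e-05 − x) = 1.8 × 10^-6
x is not negligible relative to C₀; solve x² + 1.8e-06·x − 7.2e-11 = 0.
x = (−Kb + √(Kb² + 4·Kb·C₀))/2 = 7.63 × 10^-6 M
pOH = 5.12, so pH = 14.00 − pOH = 8.88

pH = 8.88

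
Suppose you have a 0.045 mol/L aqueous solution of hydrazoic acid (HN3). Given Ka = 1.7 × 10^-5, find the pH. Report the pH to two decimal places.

pH = 3.06

HN3 ⇌ N3- + H+
Ka = [H+]²/(0.045 − [H+]) = 1.7 × 10^-5
Since Ka ≪ C₀, [H+] ≈ √(Ka·C₀) = 8.75 × 10^-4 M.
([H+]/C₀ = 1.9% < 5%, so the approximation holds.)
pH = −log[H+] = −log(8.75 × 10^-4) = 3.06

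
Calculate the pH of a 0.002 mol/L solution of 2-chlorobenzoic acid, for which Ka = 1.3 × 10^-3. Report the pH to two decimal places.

ClC6H4COOH ⇌ ClC6H4COO- + H+
Let x = [H+] at equilibrium. Ka = x²/(0.002 − x).
The 5% rule fails; solving x² + Ka·x − Ka·C₀ = 0 exactly:
x = [−0.0013 + √(0.0013² + 1.04e-05)]/2 = 1.09 × 10^-3 M
pH = −log(1.09 × 10^-3) = 2.96

pH = 2.96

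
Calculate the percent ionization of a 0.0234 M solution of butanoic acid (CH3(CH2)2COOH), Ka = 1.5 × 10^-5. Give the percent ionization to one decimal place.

2.5%

CH3(CH2)2COOH ⇌ CH3(CH2)2COO- + H+; let x = [H+] at equilibrium.
x ≈ √(Ka·C₀) = √(1.5 × 10^-5 × 0.0234) = 5.92 × 10^-4 M
Fraction ionized = 5.92 × 10^-4 / 0.0234 = 0.0253 → 2.5%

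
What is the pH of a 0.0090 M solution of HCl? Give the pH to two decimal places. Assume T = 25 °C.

pH = 2.05

HCl is a strong acid and dissociates completely, so [H+] = 0.0090 M.
pH = -log(0.009) = 2.05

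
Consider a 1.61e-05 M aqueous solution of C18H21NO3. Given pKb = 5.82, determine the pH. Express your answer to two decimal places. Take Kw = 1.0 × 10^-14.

pH = 8.63

C18H21NO3 + H2O ⇌ C18H22NO3+ + OH-
Kb = 10^(−5.82) = 1.51 × 10^-6
Kb = [OH-]²/(1.61e-05 − [OH-]) = 1.51 × 10^-6
The 5% rule fails; solving [OH-]² + Kb·[OH-] − Kb·C₀ = 0 exactly:
[OH-] = [−1.51e-06 + √(1.51e-06² + 9.72e-11)]/2 = 4.23 × 10^-6 M
pOH = −log(4.23 × 10^-6) = 5.37; pH = 14.00 − 5.37 = 8.63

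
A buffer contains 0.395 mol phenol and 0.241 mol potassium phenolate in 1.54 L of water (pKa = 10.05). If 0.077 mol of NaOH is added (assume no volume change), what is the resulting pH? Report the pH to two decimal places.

pH = 10.05

After neutralization: n(C6H5OH) = 0.318 mol, n(C6H5O-) = 0.318 mol.
pH = pKa + log([A⁻]/[HA]) = 10.05 + log(0.318/0.318) = 10.05 +0.000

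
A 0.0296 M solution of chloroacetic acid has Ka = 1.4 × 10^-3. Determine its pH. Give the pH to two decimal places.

ClCH2COOH ⇌ ClCH2COO- + H+
Ka = [H+]²/(0.0296 − [H+]) = 1.4 × 10^-3
Here C₀/Ka ≈ 21.1, so the small-[H+] approximation fails. Use the quadratic:
[H+] = (−Ka + √(Ka² + 4·Ka·C₀))/2 = 5.78 × 10^-3 M
pH = −log[H+] = −log(5.78 × 10^-3) = 2.24

pH = 2.24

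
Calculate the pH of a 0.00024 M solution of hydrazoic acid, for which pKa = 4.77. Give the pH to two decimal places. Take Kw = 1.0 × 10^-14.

pH = 4.25

HN3 ⇌ N3- + H+
Ka = 10^(−4.77) = 1.70 × 10^-5
From the ICE table, Ka = [H+]²/(0.00024 − [H+]) = 1.70 × 10^-5.
[H+] is not negligible relative to C₀; solve [H+]² + 1.7e-05·[H+] − 4.08e-09 = 0.
[H+] = [−1.7e-05 + √(1.7e-05² + 1.63e-08)]/2 = 5.59 × 10^-5 M
pH = −log(5.59 × 10^-5) = 4.25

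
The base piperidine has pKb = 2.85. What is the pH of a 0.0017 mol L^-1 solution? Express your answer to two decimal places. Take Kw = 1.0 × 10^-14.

C5H10NH + H2O ⇌ C5H10NH2+ + OH-
Kb = 10^(−2.85) = 1.41 × 10^-3
Let x = [OH-] at equilibrium. Kb = x²/(0.0017 − x).
x is not negligible relative to C₀; solve x² + 0.00141·x − 2.4e-06 = 0.
x = [−0.00141 + √(0.00141² + 9.59e-06)]/2 = 9.96 × 10^-4 M
pOH = 3.00, so pH = 14.00 − pOH = 11.00

pH = 11.00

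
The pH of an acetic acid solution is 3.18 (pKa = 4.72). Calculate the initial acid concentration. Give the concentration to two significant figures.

[H+] = 10^(-3.18) = 6.61 × 10^-4 M = x
Ka = 10^(−4.72) = 1.91 × 10^-5
Ka = x²/(C₀ − x) ⇒ C₀ = x + x²/Ka
C₀ = 6.61 × 10^-4 + (6.61 × 10^-4)²/(1.91 × 10^-5) = 2.35 × 10^-2 M

C₀ = 2.4 × 10^-2 M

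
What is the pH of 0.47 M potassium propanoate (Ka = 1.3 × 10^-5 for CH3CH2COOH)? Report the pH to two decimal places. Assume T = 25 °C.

CH3CH2COO- is the conjugate base of the weak acid CH3CH2COOH.
Kb = Kw/Ka = 1.0×10^-14 / 1.3 × 10^-5 = 7.69 × 10^-10
From the ICE table, Kb = [OH-]²/(0.47 − [OH-]) = 7.69 × 10^-10.
Neglecting [OH-] in the denominator: [OH-] = √(7.69 × 10^-10 × 0.47) = 1.90 × 10^-5 M
([OH-]/C₀ = 0.004% < 5%, so the approximation holds.)
pOH = 4.72, so pH = 14.00 − pOH = 9.28

pH = 9.28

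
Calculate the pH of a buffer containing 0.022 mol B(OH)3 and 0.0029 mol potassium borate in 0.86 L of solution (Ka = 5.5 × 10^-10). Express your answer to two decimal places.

pH = 8.38

pKa = −log(5.5 × 10^-10) = 9.260
Using pH = pKa + log([base]/[acid]) with [base]/[acid] = 0.0029/0.022:
pH = 9.260 + (-0.880) = 8.38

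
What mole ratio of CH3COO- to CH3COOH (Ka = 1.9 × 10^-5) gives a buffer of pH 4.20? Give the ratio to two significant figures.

pKa = -log(1.9 × 10^-5) = 4.721
pH = pKa + log(r) ⇒ log(r) = 4.20 − 4.721 = -0.521
r = [CH3COO-]/[CH3COOH] = 10^(-0.521) = 0.301

ratio = 0.30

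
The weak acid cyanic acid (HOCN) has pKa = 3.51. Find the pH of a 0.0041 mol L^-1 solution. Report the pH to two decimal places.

HOCN ⇌ OCN- + H+
Ka = 10^(−3.51) = 3.09 × 10^-4
Ka = x²/(0.0041 − x) = 3.09 × 10^-4
The 5% rule fails; solving x² + Ka·x − Ka·C₀ = 0 exactly:
x = (−Ka + √(Ka² + 4·Ka·C₀))/2 = 9.82 × 10^-4 M
pH = −log(9.82 × 10^-4) = 3.01

pH = 3.01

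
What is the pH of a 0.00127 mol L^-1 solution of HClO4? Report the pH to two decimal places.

HClO4 is a strong acid and dissociates completely, so [H+] = 0.00127 M.
pH = -log(0.00127) = 2.90

pH = 2.90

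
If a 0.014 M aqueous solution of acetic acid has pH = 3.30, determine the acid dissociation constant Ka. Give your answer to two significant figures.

[H+] = 10^(-3.30) = 5.01 × 10^-4 M
At equilibrium [HA] = 0.014 − 5.01 × 10^-4 = 1.35 × 10^-2 M
Ka = [H+][A-]/[HA] = (5.01 × 10^-4)² / 1.35 × 10^-2 = 1.9 × 10^-5

Ka = 1.9 × 10^-5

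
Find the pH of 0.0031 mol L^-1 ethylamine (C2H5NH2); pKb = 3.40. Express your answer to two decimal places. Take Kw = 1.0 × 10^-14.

C2H5NH2 + H2O ⇌ C2H5NH3+ + OH-
Kb = 10^(−3.40) = 3.98 × 10^-4
Kb = x²/(0.0031 − x) = 3.98 × 10^-4
x is not negligible relative to C₀; solve x² + 0.000398·x − 1.23e-06 = 0.
x = (−Kb + √(Kb² + 4·Kb·C₀))/2 = 9.29 × 10^-4 M
pOH = −log(9.29 × 10^-4) = 3.03; pH = 14.00 − 3.03 = 10.97

pH = 10.97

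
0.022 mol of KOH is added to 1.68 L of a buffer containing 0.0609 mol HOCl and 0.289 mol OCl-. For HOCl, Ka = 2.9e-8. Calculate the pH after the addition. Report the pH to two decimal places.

After neutralization: n(HOCl) = 0.0389 mol, n(OCl-) = 0.311 mol.
pKa = −log(2.9 × 10^-8) = 7.538
pH = pKa + log([A⁻]/[HA]) = 7.538 + log(0.311/0.0389) = 7.538 +0.903

pH = 8.44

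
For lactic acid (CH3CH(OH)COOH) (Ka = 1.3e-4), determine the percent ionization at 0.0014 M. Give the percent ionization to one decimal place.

26.2%

CH3CH(OH)COOH ⇌ CH3CH(OH)COO- + H+; let x = [H+] at equilibrium.
Ka = x²/(C₀ − x); solving the quadratic gives x = 3.67 × 10^-4 M.
% ionization = x/C₀ × 100% = 3.67 × 10^-4/0.0014 × 100% = 26.2%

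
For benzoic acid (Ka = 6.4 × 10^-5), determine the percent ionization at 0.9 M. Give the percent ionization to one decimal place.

0.8%

C6H5COOH ⇌ C6H5COO- + H+; let x = [H+] at equilibrium.
x ≈ √(Ka·C₀) = √(6.4 × 10^-5 × 0.9) = 7.59 × 10^-3 M
Fraction ionized = 7.59 × 10^-3 / 0.9 = 0.0084 → 0.8%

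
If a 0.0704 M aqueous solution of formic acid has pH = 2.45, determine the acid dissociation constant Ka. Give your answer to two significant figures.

Ka = 1.9 × 10^-4

[H+] = 10^(-2.45) = 3.55 × 10^-3 M
At equilibrium [HA] = 0.0704 − 3.55 × 10^-3 = 6.69 × 10^-2 M
Ka = [H+][A-]/[HA] = (3.55 × 10^-3)² / 6.69 × 10^-2 = 1.9 × 10^-4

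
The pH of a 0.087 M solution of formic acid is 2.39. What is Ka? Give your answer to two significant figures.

Ka = 2.0 × 10^-4

[H+] = 10^(-2.39) = 4.07 × 10^-3 M
At equilibrium [HA] = 0.087 − 4.07 × 10^-3 = 8.29 × 10^-2 M
Ka = [H+][A-]/[HA] = (4.07 × 10^-3)² / 8.29 × 10^-2 = 2.0 × 10^-4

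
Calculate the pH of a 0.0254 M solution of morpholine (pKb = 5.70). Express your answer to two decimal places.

pH = 10.35

C4H8ONH + H2O ⇌ C4H8ONH2+ + OH-
Kb = 10^(−5.70) = 2.00 × 10^-6
Kb = [OH-]²/(0.0254 − [OH-]) = 2.00 × 10^-6
Assume [OH-] ≪ 0.0254: [OH-] ≈ √(2.00 × 10^-6 × 0.0254) = 2.25 × 10^-4 M
pOH = 3.65, so pH = 14.00 − pOH = 10.35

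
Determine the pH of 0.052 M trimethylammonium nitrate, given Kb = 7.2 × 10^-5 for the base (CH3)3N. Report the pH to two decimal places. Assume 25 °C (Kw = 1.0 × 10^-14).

pH = 5.57

(CH3)3NH+ is the conjugate acid of the weak base (CH3)3N.
Ka = Kw/Kb = 1.0×10^-14 / 7.2 × 10^-5 = 1.39 × 10^-10
From the ICE table, Ka = [H+]²/(0.052 − [H+]) = 1.39 × 10^-10.
Neglecting [H+] in the denominator: [H+] = √(1.39 × 10^-10 × 0.052) = 2.69 × 10^-6 M
Check: 0.0052% ionized — well under 5%, approximation valid.
pH = −log[H+] = −log(2.69 × 10^-6) = 5.57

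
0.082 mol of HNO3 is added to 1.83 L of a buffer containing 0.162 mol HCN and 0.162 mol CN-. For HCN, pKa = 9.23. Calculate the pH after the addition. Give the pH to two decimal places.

pH = 8.75

Added H+ converts CN- to HCN: HCN → 0.244 mol, CN- → 0.08 mol.
pH = pKa + log([A⁻]/[HA]) = 9.23 + log(0.08/0.244) = 9.23 -0.484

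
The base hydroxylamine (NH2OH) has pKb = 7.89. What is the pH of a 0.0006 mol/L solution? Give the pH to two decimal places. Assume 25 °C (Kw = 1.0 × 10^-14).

pH = 8.44

NH2OH + H2O ⇌ NH3OH+ + OH-
Kb = 10^(−7.89) = 1.29 × 10^-8
Kb = x²/(0.0006 − x) = 1.29 × 10^-8
Assume x ≪ 0.0006: x ≈ √(1.29 × 10^-8 × 0.0006) = 2.78 × 10^-6 M
pOH = −log(2.78 × 10^-6) = 5.56; pH = 14.00 − 5.56 = 8.44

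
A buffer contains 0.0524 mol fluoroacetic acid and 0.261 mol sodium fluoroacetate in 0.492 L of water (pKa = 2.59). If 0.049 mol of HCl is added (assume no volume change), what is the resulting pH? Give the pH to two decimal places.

After neutralization: n(FCH2COOH) = 0.101 mol, n(FCH2COO-) = 0.212 mol.
pH = pKa + log(n_FCH2COO-/n_FCH2COOH) = 2.59 + log(0.212/0.101) = 2.59 + (+0.322)

pH = 2.91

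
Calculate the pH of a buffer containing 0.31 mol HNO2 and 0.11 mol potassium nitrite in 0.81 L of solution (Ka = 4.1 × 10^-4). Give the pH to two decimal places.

pH = 2.94

pKa = −log(4.1 × 10^-4) = 3.387
Henderson–Hasselbalch: pH = pKa + log([NO2-]/[HNO2]) = 3.387 + log(0.11/0.31)
pH = 3.387 + (-0.450) = 2.94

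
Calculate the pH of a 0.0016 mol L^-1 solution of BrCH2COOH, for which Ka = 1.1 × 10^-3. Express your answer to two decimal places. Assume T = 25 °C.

BrCH2COOH ⇌ BrCH2COO- + H+
Let x = [H+] at equilibrium. Ka = x²/(0.0016 − x).
x is not negligible relative to C₀; solve x² + 0.0011·x − 1.76e-06 = 0.
x = (−Ka + √(Ka² + 4·Ka·C₀))/2 = 8.86 × 10^-4 M
pH = −log[H+] = −log(8.86 × 10^-4) = 3.05

pH = 3.05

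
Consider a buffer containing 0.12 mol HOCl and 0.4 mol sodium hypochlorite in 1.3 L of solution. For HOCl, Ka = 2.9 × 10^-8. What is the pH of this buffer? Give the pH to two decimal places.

pH = 8.06

pKa = −log(2.9 × 10^-8) = 7.538
Using pH = pKa + log([base]/[acid]) with [base]/[acid] = 0.4/0.12:
pH = 7.538 + (+0.523) = 8.06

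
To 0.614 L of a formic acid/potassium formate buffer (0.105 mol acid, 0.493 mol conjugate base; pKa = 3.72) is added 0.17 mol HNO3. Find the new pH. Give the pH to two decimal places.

After neutralization: n(HCOOH) = 0.275 mol, n(HCOO-) = 0.323 mol.
Henderson–Hasselbalch with mole ratio 0.323/0.275: pH = 3.72 + (+0.070)

pH = 3.79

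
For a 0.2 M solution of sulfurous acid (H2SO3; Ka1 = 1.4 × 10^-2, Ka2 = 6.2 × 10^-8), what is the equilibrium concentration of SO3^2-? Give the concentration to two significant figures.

6.2 × 10^-8 M

First ionization gives [H+] ≈ [HSO3-] = 4.64 × 10^-2 M.
Second step: Ka2 = [H+][SO3^2-]/[HSO3-] ≈ [SO3^2-] (since [H+] ≈ [HSO3-]).
So [SO3^2-] ≈ Ka2.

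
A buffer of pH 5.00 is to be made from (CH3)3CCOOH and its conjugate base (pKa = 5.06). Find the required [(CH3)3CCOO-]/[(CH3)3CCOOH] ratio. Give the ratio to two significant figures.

pH = pKa + log(r) ⇒ log(r) = 5.00 − 5.06 = -0.06
r = [(CH3)3CCOO-]/[(CH3)3CCOOH] = 10^(-0.06) = 0.871

ratio = 0.87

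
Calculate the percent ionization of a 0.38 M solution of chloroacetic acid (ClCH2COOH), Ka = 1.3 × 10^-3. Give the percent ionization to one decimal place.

5.7%

ClCH2COOH ⇌ ClCH2COO- + H+; let x = [H+] at equilibrium.
Ka = x²/(C₀ − x); solving the quadratic gives x = 2.16 × 10^-2 M.
Fraction ionized = 2.16 × 10^-2 / 0.38 = 0.0568 → 5.7%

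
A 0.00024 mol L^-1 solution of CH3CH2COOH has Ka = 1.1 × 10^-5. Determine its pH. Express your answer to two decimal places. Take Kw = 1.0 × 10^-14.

CH3CH2COOH ⇌ CH3CH2COO- + H+
Ka = x²/(0.00024 − x) = 1.1 × 10^-5
x is not negligible relative to C₀; solve x² + 1.1e-05·x − 2.64e-09 = 0.
x = (−Ka + √(Ka² + 4·Ka·C₀))/2 = 4.62 × 10^-5 M
pH = −log(4.62 × 10^-5) = 4.34

pH = 4.34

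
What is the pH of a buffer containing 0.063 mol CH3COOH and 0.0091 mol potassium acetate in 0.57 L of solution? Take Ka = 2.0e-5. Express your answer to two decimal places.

pKa = −log(2.0 × 10^-5) = 4.699
Using pH = pKa + log([base]/[acid]) with [base]/[acid] = 0.0091/0.063:
pH = 4.699 + (-0.840) = 3.86

pH = 3.86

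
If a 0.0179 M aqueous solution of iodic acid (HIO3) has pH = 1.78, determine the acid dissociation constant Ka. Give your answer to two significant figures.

[H+] = 10^(-1.78) = 1.66 × 10^-2 M
At equilibrium [HA] = 0.0179 − 1.66 × 10^-2 = 1.30 × 10^-3 M
Ka = [H+][A-]/[HA] = (1.66 × 10^-2)² / 1.30 × 10^-3 = 2.1 × 10^-1

Ka = 2.1 × 10^-1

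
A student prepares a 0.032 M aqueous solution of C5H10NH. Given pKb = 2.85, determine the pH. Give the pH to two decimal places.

pH = 11.78

C5H10NH + H2O ⇌ C5H10NH2+ + OH-
Kb = 10^(−2.85) = 1.41 × 10^-3
From the ICE table, Kb = [OH-]²/(0.032 − [OH-]) = 1.41 × 10^-3.
[OH-] is not negligible relative to C₀; solve [OH-]² + 0.00141·[OH-] − 4.51e-05 = 0.
[OH-] = (−Kb + √(Kb² + 4·Kb·C₀))/2 = 6.05 × 10^-3 M
pOH = 2.22, so pH = 14.00 − pOH = 11.78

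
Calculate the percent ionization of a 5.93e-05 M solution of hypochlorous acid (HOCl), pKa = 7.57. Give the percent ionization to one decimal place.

2.1%

HOCl ⇌ OCl- + H+; let x = [H+] at equilibrium.
Ka = 10^(−7.57) = 2.69 × 10^-8
x ≈ √(Ka·C₀) = √(2.69 × 10^-8 × 5.93e-05) = 1.26 × 10^-6 M
Fraction ionized = 1.26 × 10^-6 / 5.93e-05 = 0.0212 → 2.1%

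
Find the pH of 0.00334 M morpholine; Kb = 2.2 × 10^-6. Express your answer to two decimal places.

C4H8ONH + H2O ⇌ C4H8ONH2+ + OH-
From the ICE table, Kb = [OH-]²/(0.00334 − [OH-]) = 2.2 × 10^-6.
Assume [OH-] ≪ 0.00334: [OH-] ≈ √(2.2 × 10^-6 × 0.00334) = 8.57 × 10^-5 M
pOH = −log(8.57 × 10^-5) = 4.07; pH = 14.00 − 4.07 = 9.93

pH = 9.93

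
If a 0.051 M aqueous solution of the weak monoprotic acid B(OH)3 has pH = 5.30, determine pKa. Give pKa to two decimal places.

pKa = 9.31

[H+] = 10^(-5.30) = 5.01 × 10^-6 M
At equilibrium [HA] = 0.051 − 5.01 × 10^-6 = 5.10 × 10^-2 M
Ka = [H+][A-]/[HA] = (5.01 × 10^-6)² / 5.10 × 10^-2 = 4.92 × 10^-10
pKa = -log(4.92 × 10^-10) = 9.31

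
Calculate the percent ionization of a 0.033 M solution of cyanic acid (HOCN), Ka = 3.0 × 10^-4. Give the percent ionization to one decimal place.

HOCN ⇌ OCN- + H+; let x = [H+] at equilibrium.
Ka = x²/(C₀ − x); solving the quadratic gives x = 3.00 × 10^-3 M.
% ionization = x/C₀ × 100% = 3.00 × 10^-3/0.033 × 100% = 9.1%

9.1%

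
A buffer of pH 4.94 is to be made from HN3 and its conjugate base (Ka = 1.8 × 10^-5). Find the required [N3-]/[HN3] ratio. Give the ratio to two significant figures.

ratio = 1.6

pKa = -log(1.8 × 10^-5) = 4.745
pH = pKa + log(r) ⇒ log(r) = 4.94 − 4.745 = +0.195
r = [N3-]/[HN3] = 10^(+0.195) = 1.57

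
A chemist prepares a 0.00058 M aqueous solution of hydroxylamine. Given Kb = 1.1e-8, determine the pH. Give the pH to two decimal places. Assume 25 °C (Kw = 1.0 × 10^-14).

NH2OH + H2O ⇌ NH3OH+ + OH-
Kb = [OH-]²/(0.00058 − [OH-]) = 1.1 × 10^-8
Since Kb ≪ C₀, [OH-] ≈ √(Kb·C₀) = 2.53 × 10^-6 M.
([OH-]/C₀ = 0.44% < 5%, so the approximation holds.)
pOH = 5.60, so pH = 14.00 − pOH = 8.40

pH = 8.40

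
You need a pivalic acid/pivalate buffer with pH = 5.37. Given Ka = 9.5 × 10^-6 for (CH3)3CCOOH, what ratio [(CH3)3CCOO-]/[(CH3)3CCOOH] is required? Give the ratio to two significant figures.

ratio = 2.2

pKa = -log(9.5 × 10^-6) = 5.022
pH = pKa + log(r) ⇒ log(r) = 5.37 − 5.022 = +0.348
r = [(CH3)3CCOO-]/[(CH3)3CCOOH] = 10^(+0.348) = 2.23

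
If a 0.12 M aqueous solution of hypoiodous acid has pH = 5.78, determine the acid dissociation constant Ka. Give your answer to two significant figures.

Ka = 2.3 × 10^-11

[H+] = 10^(-5.78) = 1.66 × 10^-6 M
At equilibrium [HA] = 0.12 − 1.66 × 10^-6 = 1.20 × 10^-1 M
Ka = [H+][A-]/[HA] = (1.66 × 10^-6)² / 1.20 × 10^-1 = 2.3 × 10^-11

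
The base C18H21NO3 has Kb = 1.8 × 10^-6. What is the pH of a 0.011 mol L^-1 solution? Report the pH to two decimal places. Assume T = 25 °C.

pH = 10.15

C18H21NO3 + H2O ⇌ C18H22NO3+ + OH-
Kb = x²/(0.011 − x) = 1.8 × 10^-6
Assume x ≪ 0.011: x ≈ √(1.8 × 10^-6 × 0.011) = 1.41 × 10^-4 M
pOH = 3.85, so pH = 14.00 − pOH = 10.15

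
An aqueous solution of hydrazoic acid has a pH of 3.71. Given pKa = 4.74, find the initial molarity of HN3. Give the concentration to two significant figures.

[H+] = 10^(-3.71) = 1.95 × 10^-4 M = x
Ka = 10^(−4.74) = 1.82 × 10^-5
Ka = x²/(C₀ − x) ⇒ C₀ = x + x²/Ka
C₀ = 1.95 × 10^-4 + (1.95 × 10^-4)²/(1.82 × 10^-5) = 2.28 × 10^-3 M

C₀ = 2.3 × 10^-3 M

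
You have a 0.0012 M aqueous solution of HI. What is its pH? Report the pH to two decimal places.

pH = 2.92

HI is a strong acid and dissociates completely, so [H+] = 0.0012 M.
pH = -log(0.0012) = 2.92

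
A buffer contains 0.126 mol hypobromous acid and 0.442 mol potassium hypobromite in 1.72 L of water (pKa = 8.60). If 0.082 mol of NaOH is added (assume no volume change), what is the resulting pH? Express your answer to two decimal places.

pH = 9.68

OH- converts HOBr to OBr-: HOBr → 0.044 mol, OBr- → 0.524 mol.
pH = pKa + log([A⁻]/[HA]) = 8.60 + log(0.524/0.044) = 8.60 +1.076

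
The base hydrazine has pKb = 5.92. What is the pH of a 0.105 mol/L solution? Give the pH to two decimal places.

pH = 10.55

N2H4 + H2O ⇌ N2H5+ + OH-
Kb = 10^(−5.92) = 1.20 × 10^-6
Let x = [OH-] at equilibrium. Kb = x²/(0.105 − x).
Since Kb ≪ C₀, x ≈ √(Kb·C₀) = 3.55 × 10^-4 M.
Check: 0.34% ionized — well under 5%, approximation valid.
pOH = −log(3.55 × 10^-4) = 3.45; pH = 14.00 − 3.45 = 10.55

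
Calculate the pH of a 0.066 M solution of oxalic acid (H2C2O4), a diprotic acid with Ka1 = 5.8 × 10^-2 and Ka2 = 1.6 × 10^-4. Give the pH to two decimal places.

Since Ka1 ≫ Ka2, the first ionization dominates [H+].
Ka1 = x²/(0.066 − x) = 5.8 × 10^-2
Solving the quadratic: x = (−Ka1 + √(Ka1² + 4·Ka1·C₀))/2 = 3.93 × 10^-2 M
pH = −log(3.93 × 10^-2) = 1.41

pH = 1.41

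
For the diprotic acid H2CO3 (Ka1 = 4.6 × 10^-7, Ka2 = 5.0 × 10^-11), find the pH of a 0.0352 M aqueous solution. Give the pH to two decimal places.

pH = 3.90

Since Ka1 ≫ Ka2, the first ionization dominates [H+].
Ka1 = x²/(0.0352 − x) = 4.6 × 10^-7
x ≈ √(4.6 × 10^-7 × 0.0352) = 1.27 × 10^-4 M
pH = −log(1.27 × 10^-4) = 3.90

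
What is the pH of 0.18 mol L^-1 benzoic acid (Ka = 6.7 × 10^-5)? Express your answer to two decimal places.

pH = 2.46

C6H5COOH ⇌ C6H5COO- + H+
Ka = [H+]²/(0.18 − [H+]) = 6.7 × 10^-5
Since Ka ≪ C₀, [H+] ≈ √(Ka·C₀) = 3.47 × 10^-3 M.
([H+]/C₀ = 1.9% < 5%, so the approximation holds.)
pH = −log(3.47 × 10^-3) = 2.46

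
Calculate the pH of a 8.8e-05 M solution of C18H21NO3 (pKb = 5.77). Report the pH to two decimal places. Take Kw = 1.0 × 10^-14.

pH = 9.06

C18H21NO3 + H2O ⇌ C18H22NO3+ + OH-
Kb = 10^(−5.77) = 1.70 × 10^-6
Let x = [OH-] at equilibrium. Kb = x²/(8.8e-05 − x).
The 5% rule fails; solving x² + Kb·x − Kb·C₀ = 0 exactly:
x = [−1.7e-06 + √(1.7e-06² + 5.98e-10)]/2 = 1.14 × 10^-5 M
pOH = −log(1.14 × 10^-5) = 4.94; pH = 14.00 − 4.94 = 9.06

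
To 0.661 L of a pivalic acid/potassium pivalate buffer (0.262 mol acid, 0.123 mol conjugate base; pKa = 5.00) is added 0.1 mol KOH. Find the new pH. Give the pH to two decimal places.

pH = 5.14

OH- converts (CH3)3CCOOH to (CH3)3CCOO-: (CH3)3CCOOH → 0.162 mol, (CH3)3CCOO- → 0.223 mol.
pH = pKa + log(n_(CH3)3CCOO-/n_(CH3)3CCOOH) = 5.00 + log(0.223/0.162) = 5.00 + (+0.139)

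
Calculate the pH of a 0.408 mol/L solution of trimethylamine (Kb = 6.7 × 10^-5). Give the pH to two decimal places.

(CH3)3N + H2O ⇌ (CH3)3NH+ + OH-
From the ICE table, Kb = x²/(0.408 − x) = 6.7 × 10^-5.
Assume x ≪ 0.408: x ≈ √(6.7 × 10^-5 × 0.408) = 5.23 × 10^-3 M
Check: 1.3% ionized — well under 5%, approximation valid.
pOH = 2.28, so pH = 14.00 − pOH = 11.72

pH = 11.72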